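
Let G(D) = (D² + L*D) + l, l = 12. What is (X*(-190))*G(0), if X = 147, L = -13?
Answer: -335160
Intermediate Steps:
G(D) = 12 + D² - 13*D (G(D) = (D² - 13*D) + 12 = 12 + D² - 13*D)
(X*(-190))*G(0) = (147*(-190))*(12 + 0² - 13*0) = -27930*(12 + 0 + 0) = -27930*12 = -335160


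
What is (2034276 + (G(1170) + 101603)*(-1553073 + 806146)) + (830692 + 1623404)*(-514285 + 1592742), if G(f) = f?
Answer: 2569875115577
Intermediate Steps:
(2034276 + (G(1170) + 101603)*(-1553073 + 806146)) + (830692 + 1623404)*(-514285 + 1592742) = (2034276 + (1170 + 101603)*(-1553073 + 806146)) + (830692 + 1623404)*(-514285 + 1592742) = (2034276 + 102773*(-746927)) + 2454096*1078457 = (2034276 - 76763928571) + 2646637009872 = -76761894295 + 2646637009872 = 2569875115577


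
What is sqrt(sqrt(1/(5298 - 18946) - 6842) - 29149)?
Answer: sqrt(-84836298964 + 2559*I*sqrt(8850312589))/1706 ≈ 0.24224 + 170.73*I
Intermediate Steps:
sqrt(sqrt(1/(5298 - 18946) - 6842) - 29149) = sqrt(sqrt(1/(-13648) - 6842) - 29149) = sqrt(sqrt(-1/13648 - 6842) - 29149) = sqrt(sqrt(-93379617/13648) - 29149) = sqrt(3*I*sqrt(8850312589)/3412 - 29149) = sqrt(-29149 + 3*I*sqrt(8850312589)/3412)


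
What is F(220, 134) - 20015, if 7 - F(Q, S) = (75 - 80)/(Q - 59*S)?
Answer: -153781493/7686 ≈ -20008.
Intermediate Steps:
F(Q, S) = 7 + 5/(Q - 59*S) (F(Q, S) = 7 - (75 - 80)/(Q - 59*S) = 7 - (-5)/(Q - 59*S) = 7 + 5/(Q - 59*S))
F(220, 134) - 20015 = (5 - 413*134 + 7*220)/(220 - 59*134) - 20015 = (5 - 55342 + 1540)/(220 - 7906) - 20015 = -53797/(-7686) - 20015 = -1/7686*(-53797) - 20015 = 53797/7686 - 20015 = -153781493/7686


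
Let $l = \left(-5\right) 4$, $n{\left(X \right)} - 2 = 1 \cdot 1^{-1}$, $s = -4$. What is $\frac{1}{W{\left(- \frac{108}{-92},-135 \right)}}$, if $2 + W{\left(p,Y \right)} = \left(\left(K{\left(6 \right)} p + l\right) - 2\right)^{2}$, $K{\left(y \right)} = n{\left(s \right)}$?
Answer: $\frac{529}{179567} \approx 0.002946$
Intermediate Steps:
$n{\left(X \right)} = 3$ ($n{\left(X \right)} = 2 + 1 \cdot 1^{-1} = 2 + 1 \cdot 1 = 2 + 1 = 3$)
$K{\left(y \right)} = 3$
$l = -20$
$W{\left(p,Y \right)} = -2 + \left(-22 + 3 p\right)^{2}$ ($W{\left(p,Y \right)} = -2 + \left(\left(3 p - 20\right) - 2\right)^{2} = -2 + \left(\left(-20 + 3 p\right) - 2\right)^{2} = -2 + \left(-22 + 3 p\right)^{2}$)
$\frac{1}{W{\left(- \frac{108}{-92},-135 \right)}} = \frac{1}{-2 + \left(-22 + 3 \left(- \frac{108}{-92}\right)\right)^{2}} = \frac{1}{-2 + \left(-22 + 3 \left(\left(-108\right) \left(- \frac{1}{92}\right)\right)\right)^{2}} = \frac{1}{-2 + \left(-22 + 3 \cdot \frac{27}{23}\right)^{2}} = \frac{1}{-2 + \left(-22 + \frac{81}{23}\right)^{2}} = \frac{1}{-2 + \left(- \frac{425}{23}\right)^{2}} = \frac{1}{-2 + \frac{180625}{529}} = \frac{1}{\frac{179567}{529}} = \frac{529}{179567}$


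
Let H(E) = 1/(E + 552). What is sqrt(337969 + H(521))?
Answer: sqrt(389113511874)/1073 ≈ 581.35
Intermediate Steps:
H(E) = 1/(552 + E)
sqrt(337969 + H(521)) = sqrt(337969 + 1/(552 + 521)) = sqrt(337969 + 1/1073) = sqrt(362640738/1073) = sqrt(389113511874)/1073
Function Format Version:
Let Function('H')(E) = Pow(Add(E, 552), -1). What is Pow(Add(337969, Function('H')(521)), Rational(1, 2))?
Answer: Mul(Rational(1, 1073), Pow(389113511874, Rational(1, 2))) ≈ 581.35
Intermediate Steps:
Function('H')(E) = Pow(Add(552, E), -1)
Pow(Add(337969, Function('H')(521)), Rational(1, 2)) = Pow(Add(337969, Pow(Add(552, 521), -1)), Rational(1, 2)) = Pow(Add(337969, Pow(1073, -1)), Rational(1, 2)) = Pow(Add(337969, Rational(1, 1073)), Rational(1, 2)) = Pow(Rational(362640738, 1073), Rational(1, 2)) = Mul(Rational(1, 1073), Pow(389113511874, Rational(1, 2)))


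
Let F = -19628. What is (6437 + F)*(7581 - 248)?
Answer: -96729603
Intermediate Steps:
(6437 + F)*(7581 - 248) = (6437 - 19628)*(7581 - 248) = -13191*7333 = -96729603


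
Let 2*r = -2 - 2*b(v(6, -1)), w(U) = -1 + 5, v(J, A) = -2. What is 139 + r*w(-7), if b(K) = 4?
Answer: 119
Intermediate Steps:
w(U) = 4
r = -5 (r = (-2 - 2*4)/2 = (-2 - 8)/2 = (½)*(-10) = -5)
139 + r*w(-7) = 139 - 5*4 = 139 - 20 = 119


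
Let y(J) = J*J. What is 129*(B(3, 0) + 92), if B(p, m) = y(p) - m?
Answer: 13029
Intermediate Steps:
y(J) = J²
B(p, m) = p² - m
129*(B(3, 0) + 92) = 129*((3² - 1*0) + 92) = 129*((9 + 0) + 92) = 129*(9 + 92) = 129*101 = 13029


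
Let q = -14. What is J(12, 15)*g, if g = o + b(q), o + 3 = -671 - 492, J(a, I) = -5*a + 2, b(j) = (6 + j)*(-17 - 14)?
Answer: 53244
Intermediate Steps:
b(j) = -186 - 31*j (b(j) = (6 + j)*(-31) = -186 - 31*j)
J(a, I) = 2 - 5*a
o = -1166 (o = -3 + (-671 - 492) = -3 - 1163 = -1166)
g = -918 (g = -1166 + (-186 - 31*(-14)) = -1166 + (-186 + 434) = -1166 + 248 = -918)
J(12, 15)*g = (2 - 5*12)*(-918) = (2 - 60)*(-918) = -58*(-918) = 53244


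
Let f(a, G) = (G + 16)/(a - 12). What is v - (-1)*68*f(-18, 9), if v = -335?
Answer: -1175/3 ≈ -391.67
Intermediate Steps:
f(a, G) = (16 + G)/(-12 + a)
v - (-1)*68*f(-18, 9) = -335 - (-1)*68*((16 + 9)/(-12 - 18)) = -335 - (-1)*68*(25/(-30)) = -335 - (-1)*68*(-1/30*25) = -335 - (-1)*68*(-⅚) = -335 - (-1)*(-170)/3 = -335 - 1*170/3 = -335 - 170/3 = -1175/3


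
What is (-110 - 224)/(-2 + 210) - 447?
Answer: -46655/104 ≈ -448.61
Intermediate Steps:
(-110 - 224)/(-2 + 210) - 447 = -334/208 - 447 = -334*1/208 - 447 = -167/104 - 447 = -46655/104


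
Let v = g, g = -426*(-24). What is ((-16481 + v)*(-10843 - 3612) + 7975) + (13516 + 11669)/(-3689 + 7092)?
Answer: 307811277915/3403 ≈ 9.0453e+7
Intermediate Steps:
g = 10224
v = 10224
((-16481 + v)*(-10843 - 3612) + 7975) + (13516 + 11669)/(-3689 + 7092) = ((-16481 + 10224)*(-10843 - 3612) + 7975) + (13516 + 11669)/(-3689 + 7092) = (-6257*(-14455) + 7975) + 25185/3403 = (90444935 + 7975) + 25185*(1/3403) = 90452910 + 25185/3403 = 307811277915/3403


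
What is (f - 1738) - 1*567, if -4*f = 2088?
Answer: -2827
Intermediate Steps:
f = -522 (f = -¼*2088 = -522)
(f - 1738) - 1*567 = (-522 - 1738) - 1*567 = -2260 - 567 = -2827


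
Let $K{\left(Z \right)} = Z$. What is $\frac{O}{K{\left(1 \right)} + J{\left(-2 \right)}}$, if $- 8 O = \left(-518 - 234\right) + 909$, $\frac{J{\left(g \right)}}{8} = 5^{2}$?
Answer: $- \frac{157}{1608} \approx -0.097637$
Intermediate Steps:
$J{\left(g \right)} = 200$ ($J{\left(g \right)} = 8 \cdot 5^{2} = 8 \cdot 25 = 200$)
$O = - \frac{157}{8}$ ($O = - \frac{\left(-518 - 234\right) + 909}{8} = - \frac{-752 + 909}{8} = \left(- \frac{1}{8}\right) 157 = - \frac{157}{8} \approx -19.625$)
$\frac{O}{K{\left(1 \right)} + J{\left(-2 \right)}} = - \frac{157}{8 \left(1 + 200\right)} = - \frac{157}{8 \cdot 201} = \left(- \frac{157}{8}\right) \frac{1}{201} = - \frac{157}{1608}$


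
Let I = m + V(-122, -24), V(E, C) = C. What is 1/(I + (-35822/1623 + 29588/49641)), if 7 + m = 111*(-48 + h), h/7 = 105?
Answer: 26855781/2046532022980 ≈ 1.3123e-5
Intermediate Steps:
h = 735 (h = 7*105 = 735)
m = 76250 (m = -7 + 111*(-48 + 735) = -7 + 111*687 = -7 + 76257 = 76250)
I = 76226 (I = 76250 - 24 = 76226)
1/(I + (-35822/1623 + 29588/49641)) = 1/(76226 + (-35822/1623 + 29588/49641)) = 1/(76226 - 576739526/26855781) = 1/(2046532022980/26855781) = 26855781/2046532022980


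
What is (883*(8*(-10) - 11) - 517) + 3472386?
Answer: 3391516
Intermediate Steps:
(883*(8*(-10) - 11) - 517) + 3472386 = (883*(-80 - 11) - 517) + 3472386 = (883*(-91) - 517) + 3472386 = (-80353 - 517) + 3472386 = -80870 + 3472386 = 3391516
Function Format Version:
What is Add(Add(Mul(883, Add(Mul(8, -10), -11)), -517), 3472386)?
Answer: 3391516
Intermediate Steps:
Add(Add(Mul(883, Add(Mul(8, -10), -11)), -517), 3472386) = Add(Add(Mul(883, Add(-80, -11)), -517), 3472386) = Add(Add(Mul(883, -91), -517), 3472386) = Add(Add(-80353, -517), 3472386) = Add(-80870, 3472386) = 3391516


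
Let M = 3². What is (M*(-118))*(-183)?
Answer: 194346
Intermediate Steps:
M = 9
(M*(-118))*(-183) = (9*(-118))*(-183) = -1062*(-183) = 194346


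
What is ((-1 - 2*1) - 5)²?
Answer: 64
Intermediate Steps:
((-1 - 2*1) - 5)² = ((-1 - 2) - 5)² = (-3 - 5)² = (-8)² = 64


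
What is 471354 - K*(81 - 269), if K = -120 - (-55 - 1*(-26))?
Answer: 454246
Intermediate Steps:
K = -91 (K = -120 - (-55 + 26) = -120 - 1*(-29) = -120 + 29 = -91)
471354 - K*(81 - 269) = 471354 - (-91)*(81 - 269) = 471354 - (-91)*(-188) = 471354 - 1*17108 = 471354 - 17108 = 454246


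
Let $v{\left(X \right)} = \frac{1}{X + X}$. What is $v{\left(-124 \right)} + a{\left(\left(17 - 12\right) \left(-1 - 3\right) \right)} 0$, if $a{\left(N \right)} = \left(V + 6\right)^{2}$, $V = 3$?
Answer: $- \frac{1}{248} \approx -0.0040323$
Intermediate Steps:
$v{\left(X \right)} = \frac{1}{2 X}$
$a{\left(N \right)} = 81$ ($a{\left(N \right)} = \left(3 + 6\right)^{2} = 9^{2} = 81$)
$v{\left(-124 \right)} + a{\left(\left(17 - 12\right) \left(-1 - 3\right) \right)} 0 = \frac{1}{2 \left(-124\right)} + 81 \cdot 0 = \frac{1}{2} \left(- \frac{1}{124}\right) + 0 = - \frac{1}{248} + 0 = - \frac{1}{248}$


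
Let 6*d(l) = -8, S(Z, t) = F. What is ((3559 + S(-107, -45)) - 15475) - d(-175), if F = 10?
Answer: -35714/3 ≈ -11905.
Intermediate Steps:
S(Z, t) = 10
d(l) = -4/3 (d(l) = (1/6)*(-8) = -4/3)
((3559 + S(-107, -45)) - 15475) - d(-175) = ((3559 + 10) - 15475) - 1*(-4/3) = (3569 - 15475) + 4/3 = -11906 + 4/3 = -35714/3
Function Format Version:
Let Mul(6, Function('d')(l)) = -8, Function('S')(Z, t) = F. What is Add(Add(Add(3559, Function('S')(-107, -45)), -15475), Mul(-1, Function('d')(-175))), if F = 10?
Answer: Rational(-35714, 3) ≈ -11905.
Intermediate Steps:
Function('S')(Z, t) = 10
Function('d')(l) = Rational(-4, 3) (Function('d')(l) = Mul(Rational(1, 6), -8) = Rational(-4, 3))
Add(Add(Add(3559, Function('S')(-107, -45)), -15475), Mul(-1, Function('d')(-175))) = Add(Add(Add(3559, 10), -15475), Mul(-1, Rational(-4, 3))) = Add(Add(3569, -15475), Rational(4, 3)) = Add(-11906, Rational(4, 3)) = Rational(-35714, 3)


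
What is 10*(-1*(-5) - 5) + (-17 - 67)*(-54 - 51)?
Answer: 8820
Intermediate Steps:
10*(-1*(-5) - 5) + (-17 - 67)*(-54 - 51) = 10*(5 - 5) - 84*(-105) = 10*0 + 8820 = 0 + 8820 = 8820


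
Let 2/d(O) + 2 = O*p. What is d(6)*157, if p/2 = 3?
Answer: 157/17 ≈ 9.2353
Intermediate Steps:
p = 6 (p = 2*3 = 6)
d(O) = 2/(-2 + 6*O) (d(O) = 2/(-2 + O*6) = 2/(-2 + 6*O))
d(6)*157 = 157/(-1 + 3*6) = 157/(-1 + 18) = 157/17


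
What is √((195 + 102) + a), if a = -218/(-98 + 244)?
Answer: 2*√393689/73 ≈ 17.190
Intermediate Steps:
a = -109/73 (a = -218/146 = -218*1/146 = -109/73 ≈ -1.4932)
√((195 + 102) + a) = √((195 + 102) - 109/73) = √(297 - 109/73) = √(21572/73) = 2*√393689/73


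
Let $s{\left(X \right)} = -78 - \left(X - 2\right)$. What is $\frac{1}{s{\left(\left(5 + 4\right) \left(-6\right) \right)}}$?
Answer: $- \frac{1}{22} \approx -0.045455$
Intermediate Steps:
$s{\left(X \right)} = -76 - X$ ($s{\left(X \right)} = -78 - \left(-2 + X\right) = -76 - X$)
$\frac{1}{s{\left(\left(5 + 4\right) \left(-6\right) \right)}} = \frac{1}{-76 - \left(5 + 4\right) \left(-6\right)} = \frac{1}{-76 - 9 \left(-6\right)} = \frac{1}{-76 - -54} = \frac{1}{-76 + 54} = \frac{1}{-22} = - \frac{1}{22}$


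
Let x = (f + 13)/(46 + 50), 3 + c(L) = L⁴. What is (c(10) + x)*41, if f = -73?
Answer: 3278811/8 ≈ 4.0985e+5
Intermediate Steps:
c(L) = -3 + L⁴
x = -5/8 (x = (-73 + 13)/(46 + 50) = -60/96 = -60*1/96 = -5/8 ≈ -0.62500)
(c(10) + x)*41 = ((-3 + 10⁴) - 5/8)*41 = ((-3 + 10000) - 5/8)*41 = (9997 - 5/8)*41 = (79971/8)*41 = 3278811/8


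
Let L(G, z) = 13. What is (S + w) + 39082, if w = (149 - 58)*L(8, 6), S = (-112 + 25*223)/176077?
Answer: 7089745868/176077 ≈ 40265.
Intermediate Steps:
S = 5463/176077 (S = (-112 + 5575)*(1/176077) = 5463*(1/176077) = 5463/176077 ≈ 0.031026)
w = 1183 (w = (149 - 58)*13 = 91*13 = 1183)
(S + w) + 39082 = (5463/176077 + 1183) + 39082 = 208304554/176077 + 39082 = 7089745868/176077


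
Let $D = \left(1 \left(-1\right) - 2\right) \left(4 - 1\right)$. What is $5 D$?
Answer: $-45$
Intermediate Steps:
$D = -9$ ($D = \left(-1 - 2\right) 3 = \left(-3\right) 3 = -9$)
$5 D = 5 \left(-9\right) = -45$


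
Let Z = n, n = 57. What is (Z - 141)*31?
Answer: -2604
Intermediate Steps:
Z = 57
(Z - 141)*31 = (57 - 141)*31 = -84*31 = -2604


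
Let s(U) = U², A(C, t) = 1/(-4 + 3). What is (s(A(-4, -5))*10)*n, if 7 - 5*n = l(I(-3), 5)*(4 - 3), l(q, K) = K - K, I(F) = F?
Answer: 14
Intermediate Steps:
l(q, K) = 0
A(C, t) = -1 (A(C, t) = 1/(-1) = -1)
n = 7/5 (n = 7/5 - 0*(4 - 3) = 7/5 - 0 = 7/5 - ⅕*0 = 7/5 + 0 = 7/5 ≈ 1.4000)
(s(A(-4, -5))*10)*n = ((-1)²*10)*(7/5) = (1*10)*(7/5) = 10*(7/5) = 14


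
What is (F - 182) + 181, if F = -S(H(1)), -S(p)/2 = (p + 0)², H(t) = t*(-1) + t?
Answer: -1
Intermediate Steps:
H(t) = 0 (H(t) = -t + t = 0)
S(p) = -2*p² (S(p) = -2*(p + 0)² = -2*p²)
F = 0 (F = -(-2)*0² = -(-2)*0 = -1*0 = 0)
(F - 182) + 181 = (0 - 182) + 181 = -182 + 181 = -1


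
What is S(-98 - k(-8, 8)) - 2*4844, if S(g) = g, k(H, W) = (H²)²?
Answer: -13882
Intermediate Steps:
k(H, W) = H⁴
S(-98 - k(-8, 8)) - 2*4844 = (-98 - 1*(-8)⁴) - 2*4844 = (-98 - 1*4096) - 9688 = (-98 - 4096) - 9688 = -4194 - 9688 = -13882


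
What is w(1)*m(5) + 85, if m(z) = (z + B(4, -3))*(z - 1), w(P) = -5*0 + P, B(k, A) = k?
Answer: 121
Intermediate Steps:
w(P) = P (w(P) = 0 + P = P)
m(z) = (-1 + z)*(4 + z) (m(z) = (z + 4)*(z - 1) = (4 + z)*(-1 + z) = (-1 + z)*(4 + z))
w(1)*m(5) + 85 = 1*(-4 + 5² + 3*5) + 85 = 1*(-4 + 25 + 15) + 85 = 1*36 + 85 = 36 + 85 = 121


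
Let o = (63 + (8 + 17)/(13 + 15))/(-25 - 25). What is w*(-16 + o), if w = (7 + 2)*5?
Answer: -217701/280 ≈ -777.50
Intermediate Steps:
o = -1789/1400 (o = (63 + 25/28)/(-50) = (63 + 25*(1/28))*(-1/50) = (63 + 25/28)*(-1/50) = (1789/28)*(-1/50) = -1789/1400 ≈ -1.2779)
w = 45 (w = 9*5 = 45)
w*(-16 + o) = 45*(-16 - 1789/1400) = 45*(-24189/1400) = -217701/280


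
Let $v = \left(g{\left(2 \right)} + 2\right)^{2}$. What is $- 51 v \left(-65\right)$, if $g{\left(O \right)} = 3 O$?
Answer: $212160$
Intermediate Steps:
$v = 64$ ($v = \left(3 \cdot 2 + 2\right)^{2} = \left(6 + 2\right)^{2} = 8^{2} = 64$)
$- 51 v \left(-65\right) = \left(-51\right) 64 \left(-65\right) = \left(-3264\right) \left(-65\right) = 212160$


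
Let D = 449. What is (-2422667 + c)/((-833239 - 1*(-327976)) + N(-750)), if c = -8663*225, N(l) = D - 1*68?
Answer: 2185921/252441 ≈ 8.6591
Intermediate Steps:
N(l) = 381 (N(l) = 449 - 1*68 = 449 - 68 = 381)
c = -1949175
(-2422667 + c)/((-833239 - 1*(-327976)) + N(-750)) = (-2422667 - 1949175)/((-833239 - 1*(-327976)) + 381) = -4371842/((-833239 + 327976) + 381) = -4371842/(-505263 + 381) = -4371842/(-504882) = -4371842*(-1/504882) = 2185921/252441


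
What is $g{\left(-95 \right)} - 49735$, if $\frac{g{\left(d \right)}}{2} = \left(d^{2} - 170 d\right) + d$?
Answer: $425$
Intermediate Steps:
$g{\left(d \right)} = - 338 d + 2 d^{2}$ ($g{\left(d \right)} = 2 \left(\left(d^{2} - 170 d\right) + d\right) = 2 \left(d^{2} - 169 d\right) = - 338 d + 2 d^{2}$)
$g{\left(-95 \right)} - 49735 = 2 \left(-95\right) \left(-169 - 95\right) - 49735 = 2 \left(-95\right) \left(-264\right) - 49735 = 50160 - 49735 = 425$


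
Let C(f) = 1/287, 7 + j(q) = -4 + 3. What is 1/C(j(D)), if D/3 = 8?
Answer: 287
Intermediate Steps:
D = 24 (D = 3*8 = 24)
j(q) = -8 (j(q) = -7 + (-4 + 3) = -7 - 1 = -8)
C(f) = 1/287
1/C(j(D)) = 1/(1/287) = 287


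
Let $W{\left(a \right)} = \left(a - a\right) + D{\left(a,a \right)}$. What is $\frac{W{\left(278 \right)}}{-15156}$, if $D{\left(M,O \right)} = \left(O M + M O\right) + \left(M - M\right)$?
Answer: $- \frac{38642}{3789} \approx -10.198$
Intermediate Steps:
$D{\left(M,O \right)} = 2 M O$ ($D{\left(M,O \right)} = \left(M O + M O\right) + 0 = 2 M O + 0 = 2 M O$)
$W{\left(a \right)} = 2 a^{2}$ ($W{\left(a \right)} = \left(a - a\right) + 2 a a = 0 + 2 a^{2} = 2 a^{2}$)
$\frac{W{\left(278 \right)}}{-15156} = \frac{2 \cdot 278^{2}}{-15156} = 2 \cdot 77284 \left(- \frac{1}{15156}\right) = 154568 \left(- \frac{1}{15156}\right) = - \frac{38642}{3789}$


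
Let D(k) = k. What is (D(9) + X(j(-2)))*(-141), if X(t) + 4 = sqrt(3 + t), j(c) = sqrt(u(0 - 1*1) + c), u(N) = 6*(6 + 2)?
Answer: -705 - 141*sqrt(3 + sqrt(46)) ≈ -1146.0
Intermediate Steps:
u(N) = 48 (u(N) = 6*8 = 48)
j(c) = sqrt(48 + c)
X(t) = -4 + sqrt(3 + t)
(D(9) + X(j(-2)))*(-141) = (9 + (-4 + sqrt(3 + sqrt(48 - 2))))*(-141) = (9 + (-4 + sqrt(3 + sqrt(46))))*(-141) = (5 + sqrt(3 + sqrt(46)))*(-141) = -705 - 141*sqrt(3 + sqrt(46))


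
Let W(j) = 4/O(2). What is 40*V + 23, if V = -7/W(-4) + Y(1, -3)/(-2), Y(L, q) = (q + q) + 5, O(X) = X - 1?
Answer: -27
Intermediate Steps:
O(X) = -1 + X
Y(L, q) = 5 + 2*q (Y(L, q) = 2*q + 5 = 5 + 2*q)
W(j) = 4 (W(j) = 4/(-1 + 2) = 4/1 = 4*1 = 4)
V = -5/4 (V = -7/4 + (5 + 2*(-3))/(-2) = -7*¼ + (5 - 6)*(-½) = -7/4 - 1*(-½) = -7/4 + ½ = -5/4 ≈ -1.2500)
40*V + 23 = 40*(-5/4) + 23 = -50 + 23 = -27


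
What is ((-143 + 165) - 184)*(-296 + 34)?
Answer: 42444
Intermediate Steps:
((-143 + 165) - 184)*(-296 + 34) = (22 - 184)*(-262) = -162*(-262) = 42444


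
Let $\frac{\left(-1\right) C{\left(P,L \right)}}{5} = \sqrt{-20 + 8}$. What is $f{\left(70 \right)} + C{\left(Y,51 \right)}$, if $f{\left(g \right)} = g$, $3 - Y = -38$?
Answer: $70 - 10 i \sqrt{3} \approx 70.0 - 17.32 i$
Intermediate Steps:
$Y = 41$ ($Y = 3 - -38 = 3 + 38 = 41$)
$C{\left(P,L \right)} = - 10 i \sqrt{3}$ ($C{\left(P,L \right)} = - 5 \sqrt{-20 + 8} = - 5 \sqrt{-12} = - 5 \cdot 2 i \sqrt{3} = - 10 i \sqrt{3}$)
$f{\left(70 \right)} + C{\left(Y,51 \right)} = 70 - 10 i \sqrt{3}$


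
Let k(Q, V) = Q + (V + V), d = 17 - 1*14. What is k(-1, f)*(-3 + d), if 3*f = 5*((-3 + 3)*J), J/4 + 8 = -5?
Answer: 0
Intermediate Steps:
J = -52 (J = -32 + 4*(-5) = -32 - 20 = -52)
f = 0 (f = (5*((-3 + 3)*(-52)))/3 = (5*(0*(-52)))/3 = (5*0)/3 = (⅓)*0 = 0)
d = 3 (d = 17 - 14 = 3)
k(Q, V) = Q + 2*V
k(-1, f)*(-3 + d) = (-1 + 2*0)*(-3 + 3) = (-1 + 0)*0 = -1*0 = 0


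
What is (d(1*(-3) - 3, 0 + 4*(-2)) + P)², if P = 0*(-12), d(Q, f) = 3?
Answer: 9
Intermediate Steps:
P = 0
(d(1*(-3) - 3, 0 + 4*(-2)) + P)² = (3 + 0)² = 3² = 9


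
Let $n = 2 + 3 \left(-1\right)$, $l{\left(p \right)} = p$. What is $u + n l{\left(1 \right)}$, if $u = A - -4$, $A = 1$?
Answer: $4$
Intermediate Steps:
$n = -1$ ($n = 2 - 3 = -1$)
$u = 5$ ($u = 1 - -4 = 1 + 4 = 5$)
$u + n l{\left(1 \right)} = 5 - 1 = 4$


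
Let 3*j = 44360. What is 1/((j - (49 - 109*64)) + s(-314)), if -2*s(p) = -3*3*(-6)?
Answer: 3/65060 ≈ 4.6111e-5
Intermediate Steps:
j = 44360/3 (j = (⅓)*44360 = 44360/3 ≈ 14787.)
s(p) = -27 (s(p) = -(-3*3)*(-6)/2 = -(-9)*(-6)/2 = -½*54 = -27)
1/((j - (49 - 109*64)) + s(-314)) = 1/((44360/3 - (49 - 109*64)) - 27) = 1/((44360/3 - (49 - 6976)) - 27) = 1/((44360/3 - 1*(-6927)) - 27) = 1/((44360/3 + 6927) - 27) = 1/(65141/3 - 27) = 1/(65060/3) = 3/65060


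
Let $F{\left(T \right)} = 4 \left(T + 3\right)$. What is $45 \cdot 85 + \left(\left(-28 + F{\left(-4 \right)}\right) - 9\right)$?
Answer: $3784$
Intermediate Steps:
$F{\left(T \right)} = 12 + 4 T$ ($F{\left(T \right)} = 4 \left(3 + T\right) = 12 + 4 T$)
$45 \cdot 85 + \left(\left(-28 + F{\left(-4 \right)}\right) - 9\right) = 45 \cdot 85 + \left(\left(-28 + \left(12 + 4 \left(-4\right)\right)\right) - 9\right) = 3825 + \left(\left(-28 + \left(12 - 16\right)\right) - 9\right) = 3825 - 41 = 3784$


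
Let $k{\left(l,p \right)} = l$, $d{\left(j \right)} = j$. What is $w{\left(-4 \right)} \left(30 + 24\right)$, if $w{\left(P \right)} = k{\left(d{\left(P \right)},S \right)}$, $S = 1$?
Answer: $-216$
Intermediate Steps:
$w{\left(P \right)} = P$
$w{\left(-4 \right)} \left(30 + 24\right) = - 4 \left(30 + 24\right) = \left(-4\right) 54 = -216$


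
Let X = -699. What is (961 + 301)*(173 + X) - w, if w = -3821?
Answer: -659991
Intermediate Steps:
(961 + 301)*(173 + X) - w = (961 + 301)*(173 - 699) - 1*(-3821) = 1262*(-526) + 3821 = -663812 + 3821 = -659991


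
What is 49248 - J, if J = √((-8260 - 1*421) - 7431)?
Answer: 49248 - 4*I*√1007 ≈ 49248.0 - 126.93*I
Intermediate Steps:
J = 4*I*√1007 (J = √((-8260 - 421) - 7431) = √(-8681 - 7431) = √(-16112) = 4*I*√1007 ≈ 126.93*I)
49248 - J = 49248 - 4*I*√1007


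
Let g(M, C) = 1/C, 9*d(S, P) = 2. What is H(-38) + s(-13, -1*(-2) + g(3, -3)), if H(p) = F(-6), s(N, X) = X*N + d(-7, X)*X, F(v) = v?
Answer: -737/27 ≈ -27.296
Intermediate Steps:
d(S, P) = 2/9 (d(S, P) = (1/9)*2 = 2/9)
s(N, X) = 2*X/9 + N*X (s(N, X) = X*N + 2*X/9 = N*X + 2*X/9 = 2*X/9 + N*X)
H(p) = -6
H(-38) + s(-13, -1*(-2) + g(3, -3)) = -6 + (-1*(-2) + 1/(-3))*(2 + 9*(-13))/9 = -6 + (2 - 1/3)*(2 - 117)/9 = -6 + (1/9)*(5/3)*(-115) = -6 - 575/27 = -737/27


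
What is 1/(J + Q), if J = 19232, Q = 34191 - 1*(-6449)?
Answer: 1/59872 ≈ 1.6702e-5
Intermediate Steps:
Q = 40640 (Q = 34191 + 6449 = 40640)
1/(J + Q) = 1/(19232 + 40640) = 1/59872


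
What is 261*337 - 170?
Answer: 87787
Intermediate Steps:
261*337 - 170 = 87957 - 170 = 87787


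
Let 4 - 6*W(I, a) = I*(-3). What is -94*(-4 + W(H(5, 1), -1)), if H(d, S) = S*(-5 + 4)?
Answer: 1081/3 ≈ 360.33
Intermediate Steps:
H(d, S) = -S (H(d, S) = S*(-1) = -S)
W(I, a) = ⅔ + I/2 (W(I, a) = ⅔ - I*(-3)/6 = ⅔ - (-1)*I/2 = ⅔ + I/2)
-94*(-4 + W(H(5, 1), -1)) = -94*(-4 + (⅔ + (-1*1)/2)) = -94*(-4 + (⅔ + (½)*(-1))) = -94*(-4 + (⅔ - ½)) = -94*(-4 + ⅙) = -94*(-23/6) = 1081/3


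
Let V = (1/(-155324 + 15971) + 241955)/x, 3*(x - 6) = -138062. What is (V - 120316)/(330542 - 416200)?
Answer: 385766909748909/274631619096676 ≈ 1.4047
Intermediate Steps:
x = -138044/3 (x = 6 + (⅓)*(-138062) = 6 - 138062/3 = -138044/3 ≈ -46015.)
V = -16858577557/3206140922 (V = (1/(-155324 + 15971) + 241955)/(-138044/3) = (1/(-139353) + 241955)*(-3/138044) = (-1/139353 + 241955)*(-3/138044) = (33717155114/139353)*(-3/138044) = -16858577557/3206140922 ≈ -5.2582)
(V - 120316)/(330542 - 416200) = (-16858577557/3206140922 - 120316)/(330542 - 416200) = -385766909748909/3206140922/(-85658) = -385766909748909/3206140922*(-1/85658) = 385766909748909/274631619096676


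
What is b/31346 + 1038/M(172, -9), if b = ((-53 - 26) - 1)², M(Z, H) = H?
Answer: -5413258/47019 ≈ -115.13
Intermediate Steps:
b = 6400 (b = (-79 - 1)² = (-80)² = 6400)
b/31346 + 1038/M(172, -9) = 6400/31346 + 1038/(-9) = 6400*(1/31346) + 1038*(-⅑) = 3200/15673 - 346/3 = -5413258/47019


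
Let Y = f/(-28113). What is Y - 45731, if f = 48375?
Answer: -428561326/9371 ≈ -45733.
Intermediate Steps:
Y = -16125/9371 (Y = 48375/(-28113) = 48375*(-1/28113) = -16125/9371 ≈ -1.7207)
Y - 45731 = -16125/9371 - 45731 = -428561326/9371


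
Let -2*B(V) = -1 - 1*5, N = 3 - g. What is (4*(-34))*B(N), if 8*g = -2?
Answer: -408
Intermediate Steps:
g = -1/4 (g = (1/8)*(-2) = -1/4 ≈ -0.25000)
N = 13/4 (N = 3 - 1*(-1/4) = 3 + 1/4 = 13/4 ≈ 3.2500)
B(V) = 3 (B(V) = -(-1 - 1*5)/2 = -(-1 - 5)/2 = -1/2*(-6) = 3)
(4*(-34))*B(N) = (4*(-34))*3 = -136*3 = -408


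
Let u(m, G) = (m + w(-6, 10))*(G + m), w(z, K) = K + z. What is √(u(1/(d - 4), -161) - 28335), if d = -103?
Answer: I*√331763771/107 ≈ 170.23*I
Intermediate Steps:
u(m, G) = (4 + m)*(G + m) (u(m, G) = (m + (10 - 6))*(G + m) = (m + 4)*(G + m) = (4 + m)*(G + m))
√(u(1/(d - 4), -161) - 28335) = √(((1/(-103 - 4))² + 4*(-161) + 4/(-103 - 4) - 161/(-103 - 4)) - 28335) = √(((1/(-107))² - 644 + 4/(-107) - 161/(-107)) - 28335) = √(((-1/107)² - 644 + 4*(-1/107) - 161*(-1/107)) - 28335) = √((1/11449 - 644 - 4/107 + 161/107) - 28335) = √(-7356356/11449 - 28335) = √(-331763771/11449) = I*√331763771/107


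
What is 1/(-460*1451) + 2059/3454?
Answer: 687148343/1152703420 ≈ 0.59612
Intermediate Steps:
1/(-460*1451) + 2059/3454 = -1/460*1/1451 + 2059*(1/3454) = -1/667460 + 2059/3454 = 687148343/1152703420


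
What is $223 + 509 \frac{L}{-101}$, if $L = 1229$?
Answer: $- \frac{603038}{101} \approx -5970.7$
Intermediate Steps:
$223 + 509 \frac{L}{-101} = 223 + 509 \frac{1229}{-101} = 223 + 509 \cdot 1229 \left(- \frac{1}{101}\right) = 223 + 509 \left(- \frac{1229}{101}\right) = 223 - \frac{625561}{101} = - \frac{603038}{101}$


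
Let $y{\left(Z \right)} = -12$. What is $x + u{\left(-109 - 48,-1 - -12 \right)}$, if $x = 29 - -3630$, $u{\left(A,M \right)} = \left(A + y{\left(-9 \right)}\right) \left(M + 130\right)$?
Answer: $-20170$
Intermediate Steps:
$u{\left(A,M \right)} = \left(-12 + A\right) \left(130 + M\right)$ ($u{\left(A,M \right)} = \left(A - 12\right) \left(M + 130\right) = \left(-12 + A\right) \left(130 + M\right)$)
$x = 3659$ ($x = 29 + 3630 = 3659$)
$x + u{\left(-109 - 48,-1 - -12 \right)} = 3659 - \left(1560 - 130 \left(-109 - 48\right) + 12 \left(-1 - -12\right) - \left(-109 - 48\right) \left(-1 - -12\right)\right) = 3659 - \left(21970 + 169 \left(-1 + 12\right)\right) = 3659 - 23829 = -20170$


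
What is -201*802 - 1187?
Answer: -162389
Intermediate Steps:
-201*802 - 1187 = -161202 - 1187 = -162389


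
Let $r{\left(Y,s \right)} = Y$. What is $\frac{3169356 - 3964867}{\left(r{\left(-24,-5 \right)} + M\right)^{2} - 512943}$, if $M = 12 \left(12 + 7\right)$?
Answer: $\frac{795511}{471327} \approx 1.6878$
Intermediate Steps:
$M = 228$ ($M = 12 \cdot 19 = 228$)
$\frac{3169356 - 3964867}{\left(r{\left(-24,-5 \right)} + M\right)^{2} - 512943} = \frac{3169356 - 3964867}{\left(-24 + 228\right)^{2} - 512943} = - \frac{795511}{204^{2} - 512943} = - \frac{795511}{41616 - 512943} = - \frac{795511}{-471327} = \left(-795511\right) \left(- \frac{1}{471327}\right) = \frac{795511}{471327}$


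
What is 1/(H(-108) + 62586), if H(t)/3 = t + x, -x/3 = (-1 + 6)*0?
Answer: 1/62262 ≈ 1.6061e-5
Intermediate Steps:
x = 0 (x = -3*(-1 + 6)*0 = -15*0 = -3*0 = 0)
H(t) = 3*t (H(t) = 3*(t + 0) = 3*t)
1/(H(-108) + 62586) = 1/(3*(-108) + 62586) = 1/(-324 + 62586) = 1/62262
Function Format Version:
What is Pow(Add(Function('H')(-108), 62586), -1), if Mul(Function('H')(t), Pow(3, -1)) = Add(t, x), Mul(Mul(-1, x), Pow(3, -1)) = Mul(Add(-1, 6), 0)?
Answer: Rational(1, 62262) ≈ 1.6061e-5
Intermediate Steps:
x = 0 (x = Mul(-3, Mul(Add(-1, 6), 0)) = Mul(-3, Mul(5, 0)) = Mul(-3, 0) = 0)
Function('H')(t) = Mul(3, t) (Function('H')(t) = Mul(3, Add(t, 0)) = Mul(3, t))
Pow(Add(Function('H')(-108), 62586), -1) = Pow(Add(Mul(3, -108), 62586), -1) = Pow(Add(-324, 62586), -1) = Pow(62262, -1) = Rational(1, 62262)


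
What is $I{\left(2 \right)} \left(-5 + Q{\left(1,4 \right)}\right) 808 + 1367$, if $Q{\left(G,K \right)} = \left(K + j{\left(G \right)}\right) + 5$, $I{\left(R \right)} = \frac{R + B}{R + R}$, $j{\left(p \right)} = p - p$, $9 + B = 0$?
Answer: $-4289$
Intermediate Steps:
$B = -9$ ($B = -9 + 0 = -9$)
$j{\left(p \right)} = 0$
$I{\left(R \right)} = \frac{-9 + R}{2 R}$ ($I{\left(R \right)} = \frac{R - 9}{R + R} = \frac{-9 + R}{2 R}$)
$Q{\left(G,K \right)} = 5 + K$ ($Q{\left(G,K \right)} = \left(K + 0\right) + 5 = K + 5 = 5 + K$)
$I{\left(2 \right)} \left(-5 + Q{\left(1,4 \right)}\right) 808 + 1367 = \frac{-9 + 2}{2 \cdot 2} \left(-5 + \left(5 + 4\right)\right) 808 + 1367 = \frac{1}{2} \cdot \frac{1}{2} \left(-7\right) \left(-5 + 9\right) 808 + 1367 = \left(- \frac{7}{4}\right) 4 \cdot 808 + 1367 = \left(-7\right) 808 + 1367 = -5656 + 1367 = -4289$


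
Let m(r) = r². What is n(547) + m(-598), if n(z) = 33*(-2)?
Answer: 357538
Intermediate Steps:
n(z) = -66
n(547) + m(-598) = -66 + (-598)² = -66 + 357604 = 357538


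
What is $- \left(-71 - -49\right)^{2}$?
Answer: $-484$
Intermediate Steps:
$- \left(-71 - -49\right)^{2} = - \left(-71 + 49\right)^{2} = - \left(-22\right)^{2} = \left(-1\right) 484 = -484$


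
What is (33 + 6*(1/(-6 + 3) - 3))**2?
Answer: 169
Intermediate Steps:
(33 + 6*(1/(-6 + 3) - 3))**2 = (33 + 6*(1/(-3) - 3))**2 = (33 + 6*(-1/3 - 3))**2 = (33 + 6*(-10/3))**2 = (33 - 20)**2 = 13**2 = 169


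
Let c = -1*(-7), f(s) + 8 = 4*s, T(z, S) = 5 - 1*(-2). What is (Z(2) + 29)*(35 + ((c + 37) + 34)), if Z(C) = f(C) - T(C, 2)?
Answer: 2486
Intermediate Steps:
T(z, S) = 7 (T(z, S) = 5 + 2 = 7)
f(s) = -8 + 4*s
c = 7
Z(C) = -15 + 4*C (Z(C) = (-8 + 4*C) - 1*7 = (-8 + 4*C) - 7 = -15 + 4*C)
(Z(2) + 29)*(35 + ((c + 37) + 34)) = ((-15 + 4*2) + 29)*(35 + ((7 + 37) + 34)) = ((-15 + 8) + 29)*(35 + (44 + 34)) = (-7 + 29)*(35 + 78) = 22*113 = 2486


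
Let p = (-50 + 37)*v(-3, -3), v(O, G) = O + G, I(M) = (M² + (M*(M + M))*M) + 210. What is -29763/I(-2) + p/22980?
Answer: -3166381/21065 ≈ -150.31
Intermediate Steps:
I(M) = 210 + M² + 2*M³ (I(M) = (M² + (M*(2*M))*M) + 210 = (M² + (2*M²)*M) + 210 = (M² + 2*M³) + 210 = 210 + M² + 2*M³)
v(O, G) = G + O
p = 78 (p = (-50 + 37)*(-3 - 3) = -13*(-6) = 78)
-29763/I(-2) + p/22980 = -29763/(210 + (-2)² + 2*(-2)³) + 78/22980 = -29763/(210 + 4 + 2*(-8)) + 78*(1/22980) = -29763/(210 + 4 - 16) + 13/3830 = -29763/198 + 13/3830 = -29763*1/198 + 13/3830 = -3307/22 + 13/3830 = -3166381/21065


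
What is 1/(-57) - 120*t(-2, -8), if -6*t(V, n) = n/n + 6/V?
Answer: -2281/57 ≈ -40.018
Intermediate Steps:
t(V, n) = -⅙ - 1/V (t(V, n) = -(n/n + 6/V)/6 = -(1 + 6/V)/6 = -⅙ - 1/V)
1/(-57) - 120*t(-2, -8) = 1/(-57) - 20*(-6 - 1*(-2))/(-2) = -1/57 - 20*(-1)*(-6 + 2)/2 = -1/57 - 20*(-1)*(-4)/2 = -1/57 - 120*⅓ = -1/57 - 40 = -2281/57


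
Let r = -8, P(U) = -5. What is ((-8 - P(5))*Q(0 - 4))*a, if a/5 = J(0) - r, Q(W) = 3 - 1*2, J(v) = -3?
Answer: -75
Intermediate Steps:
Q(W) = 1 (Q(W) = 3 - 2 = 1)
a = 25 (a = 5*(-3 - 1*(-8)) = 5*(-3 + 8) = 5*5 = 25)
((-8 - P(5))*Q(0 - 4))*a = ((-8 - 1*(-5))*1)*25 = ((-8 + 5)*1)*25 = -3*1*25 = -3*25 = -75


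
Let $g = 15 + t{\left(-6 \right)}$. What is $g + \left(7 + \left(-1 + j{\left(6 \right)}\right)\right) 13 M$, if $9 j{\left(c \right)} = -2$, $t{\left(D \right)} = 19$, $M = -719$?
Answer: $- \frac{485738}{9} \approx -53971.0$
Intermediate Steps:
$j{\left(c \right)} = - \frac{2}{9}$ ($j{\left(c \right)} = \frac{1}{9} \left(-2\right) = - \frac{2}{9}$)
$g = 34$ ($g = 15 + 19 = 34$)
$g + \left(7 + \left(-1 + j{\left(6 \right)}\right)\right) 13 M = 34 + \left(7 - \frac{11}{9}\right) 13 \left(-719\right) = 34 + \frac{52}{9} \cdot 13 \left(-719\right) = 34 + \frac{676}{9} \left(-719\right) = 34 - \frac{486044}{9} = - \frac{485738}{9}$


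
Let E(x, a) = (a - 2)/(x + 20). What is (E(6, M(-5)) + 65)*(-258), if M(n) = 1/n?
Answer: -1088631/65 ≈ -16748.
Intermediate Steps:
E(x, a) = (-2 + a)/(20 + x)
(E(6, M(-5)) + 65)*(-258) = ((-2 + 1/(-5))/(20 + 6) + 65)*(-258) = ((-2 - 1/5)/26 + 65)*(-258) = ((1/26)*(-11/5) + 65)*(-258) = (-11/130 + 65)*(-258) = (8439/130)*(-258) = -1088631/65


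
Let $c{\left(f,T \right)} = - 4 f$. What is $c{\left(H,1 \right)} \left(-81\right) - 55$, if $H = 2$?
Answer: $593$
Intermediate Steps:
$c{\left(H,1 \right)} \left(-81\right) - 55 = \left(-4\right) 2 \left(-81\right) - 55 = \left(-8\right) \left(-81\right) - 55 = 648 - 55 = 593$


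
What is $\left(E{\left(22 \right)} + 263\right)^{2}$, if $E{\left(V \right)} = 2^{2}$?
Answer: $71289$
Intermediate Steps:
$E{\left(V \right)} = 4$
$\left(E{\left(22 \right)} + 263\right)^{2} = \left(4 + 263\right)^{2} = 267^{2} = 71289$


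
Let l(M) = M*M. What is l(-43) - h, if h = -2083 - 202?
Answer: 4134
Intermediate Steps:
l(M) = M**2
h = -2285
l(-43) - h = (-43)**2 - 1*(-2285) = 1849 + 2285 = 4134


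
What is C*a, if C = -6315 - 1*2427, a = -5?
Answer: 43710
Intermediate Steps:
C = -8742 (C = -6315 - 2427 = -8742)
C*a = -8742*(-5) = 43710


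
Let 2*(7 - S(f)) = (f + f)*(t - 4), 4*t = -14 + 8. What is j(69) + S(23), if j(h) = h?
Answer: 405/2 ≈ 202.50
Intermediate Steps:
t = -3/2 (t = (-14 + 8)/4 = (1/4)*(-6) = -3/2 ≈ -1.5000)
S(f) = 7 + 11*f/2 (S(f) = 7 - (f + f)*(-3/2 - 4)/2 = 7 - 2*f*(-11)/(2*2) = 7 - (-11)*f/2 = 7 + 11*f/2)
j(69) + S(23) = 69 + (7 + (11/2)*23) = 69 + (7 + 253/2) = 69 + 267/2 = 405/2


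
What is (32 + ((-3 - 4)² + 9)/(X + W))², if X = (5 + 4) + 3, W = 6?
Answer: 100489/81 ≈ 1240.6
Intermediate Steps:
X = 12 (X = 9 + 3 = 12)
(32 + ((-3 - 4)² + 9)/(X + W))² = (32 + ((-3 - 4)² + 9)/(12 + 6))² = (32 + ((-7)² + 9)/18)² = (32 + (49 + 9)*(1/18))² = (32 + 58*(1/18))² = (32 + 29/9)² = (317/9)² = 100489/81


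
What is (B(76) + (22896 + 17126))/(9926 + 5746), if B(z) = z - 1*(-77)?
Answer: 40175/15672 ≈ 2.5635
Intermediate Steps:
B(z) = 77 + z (B(z) = z + 77 = 77 + z)
(B(76) + (22896 + 17126))/(9926 + 5746) = ((77 + 76) + (22896 + 17126))/(9926 + 5746) = (153 + 40022)/15672 = 40175*(1/15672) = 40175/15672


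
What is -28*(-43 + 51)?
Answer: -224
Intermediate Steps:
-28*(-43 + 51) = -28*8 = -224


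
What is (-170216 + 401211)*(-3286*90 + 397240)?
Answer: 23445992500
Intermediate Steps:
(-170216 + 401211)*(-3286*90 + 397240) = 230995*(-295740 + 397240) = 230995*101500 = 23445992500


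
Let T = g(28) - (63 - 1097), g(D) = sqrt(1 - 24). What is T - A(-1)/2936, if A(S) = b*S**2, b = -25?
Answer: 3035849/2936 + I*sqrt(23) ≈ 1034.0 + 4.7958*I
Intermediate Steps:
g(D) = I*sqrt(23) (g(D) = sqrt(-23) = I*sqrt(23))
A(S) = -25*S**2
T = 1034 + I*sqrt(23) (T = I*sqrt(23) - (63 - 1097) = I*sqrt(23) - 1*(-1034) = I*sqrt(23) + 1034 = 1034 + I*sqrt(23) ≈ 1034.0 + 4.7958*I)
T - A(-1)/2936 = (1034 + I*sqrt(23)) - (-25*(-1)**2)/2936 = (1034 + I*sqrt(23)) - (-25*1)/2936 = (1034 + I*sqrt(23)) - (-25)/2936 = (1034 + I*sqrt(23)) - 1*(-25/2936) = (1034 + I*sqrt(23)) + 25/2936 = 3035849/2936 + I*sqrt(23)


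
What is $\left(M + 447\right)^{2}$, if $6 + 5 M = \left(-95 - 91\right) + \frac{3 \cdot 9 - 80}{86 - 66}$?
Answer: $\frac{1665211249}{10000} \approx 1.6652 \cdot 10^{5}$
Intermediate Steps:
$M = - \frac{3893}{100}$ ($M = - \frac{6}{5} + \frac{\left(-95 - 91\right) + \frac{3 \cdot 9 - 80}{86 - 66}}{5} = - \frac{6}{5} + \frac{-186 + \frac{27 - 80}{20}}{5} = - \frac{6}{5} + \frac{-186 - \frac{53}{20}}{5} = - \frac{6}{5} + \frac{1}{5} \left(- \frac{3773}{20}\right) = - \frac{6}{5} - \frac{3773}{100} = - \frac{3893}{100} \approx -38.93$)
$\left(M + 447\right)^{2} = \left(- \frac{3893}{100} + 447\right)^{2} = \left(\frac{40807}{100}\right)^{2} = \frac{1665211249}{10000}$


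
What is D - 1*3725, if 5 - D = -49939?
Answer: 46219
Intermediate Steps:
D = 49944 (D = 5 - 1*(-49939) = 5 + 49939 = 49944)
D - 1*3725 = 49944 - 1*3725 = 49944 - 3725 = 46219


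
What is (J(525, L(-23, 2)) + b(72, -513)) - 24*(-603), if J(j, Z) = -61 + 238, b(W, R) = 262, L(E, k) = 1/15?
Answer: 14911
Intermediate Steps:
L(E, k) = 1/15
J(j, Z) = 177
(J(525, L(-23, 2)) + b(72, -513)) - 24*(-603) = (177 + 262) - 24*(-603) = 439 + 14472 = 14911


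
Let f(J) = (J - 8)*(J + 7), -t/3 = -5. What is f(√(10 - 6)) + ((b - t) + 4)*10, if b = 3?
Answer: -134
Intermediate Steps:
t = 15 (t = -3*(-5) = 15)
f(J) = (-8 + J)*(7 + J)
f(√(10 - 6)) + ((b - t) + 4)*10 = (-56 + (√(10 - 6))² - √(10 - 6)) + ((3 - 1*15) + 4)*10 = (-56 + (√4)² - √4) + ((3 - 15) + 4)*10 = (-56 + 2² - 1*2) + (-12 + 4)*10 = (-56 + 4 - 2) - 8*10 = -54 - 80 = -134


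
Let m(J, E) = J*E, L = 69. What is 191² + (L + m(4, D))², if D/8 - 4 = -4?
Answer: 41242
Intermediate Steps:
D = 0 (D = 32 + 8*(-4) = 32 - 32 = 0)
m(J, E) = E*J
191² + (L + m(4, D))² = 191² + (69 + 0*4)² = 36481 + (69 + 0)² = 36481 + 69² = 36481 + 4761 = 41242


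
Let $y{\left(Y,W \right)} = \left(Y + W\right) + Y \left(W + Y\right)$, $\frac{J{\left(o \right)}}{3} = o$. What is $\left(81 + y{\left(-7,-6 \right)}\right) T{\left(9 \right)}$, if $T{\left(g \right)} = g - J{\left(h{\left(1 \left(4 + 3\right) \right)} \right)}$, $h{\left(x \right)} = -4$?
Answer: $3339$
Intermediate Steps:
$J{\left(o \right)} = 3 o$
$T{\left(g \right)} = 12 + g$ ($T{\left(g \right)} = g - 3 \left(-4\right) = g - -12 = g + 12 = 12 + g$)
$y{\left(Y,W \right)} = W + Y + Y \left(W + Y\right)$ ($y{\left(Y,W \right)} = \left(W + Y\right) + Y \left(W + Y\right) = W + Y + Y \left(W + Y\right)$)
$\left(81 + y{\left(-7,-6 \right)}\right) T{\left(9 \right)} = \left(81 - \left(-29 - 49\right)\right) \left(12 + 9\right) = \left(81 + \left(-6 - 7 + 49 + 42\right)\right) 21 = \left(81 + 78\right) 21 = 159 \cdot 21 = 3339$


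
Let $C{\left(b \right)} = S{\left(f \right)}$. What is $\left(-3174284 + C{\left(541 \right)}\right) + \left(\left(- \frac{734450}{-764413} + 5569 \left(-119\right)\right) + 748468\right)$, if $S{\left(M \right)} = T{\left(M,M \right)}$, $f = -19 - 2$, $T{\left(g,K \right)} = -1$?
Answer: $- \frac{2360910219614}{764413} \approx -3.0885 \cdot 10^{6}$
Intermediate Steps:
$f = -21$ ($f = -19 - 2 = -21$)
$S{\left(M \right)} = -1$
$C{\left(b \right)} = -1$
$\left(-3174284 + C{\left(541 \right)}\right) + \left(\left(- \frac{734450}{-764413} + 5569 \left(-119\right)\right) + 748468\right) = \left(-3174284 - 1\right) + \left(\left(- \frac{734450}{-764413} + 5569 \left(-119\right)\right) + 748468\right) = -3174285 + \left(\left(\left(-734450\right) \left(- \frac{1}{764413}\right) - 662711\right) + 748468\right) = -3174285 + \left(\left(\frac{734450}{764413} - 662711\right) + 748468\right) = -3174285 + \left(- \frac{506584169193}{764413} + 748468\right) = -3174285 + \frac{65554500091}{764413} = - \frac{2360910219614}{764413}$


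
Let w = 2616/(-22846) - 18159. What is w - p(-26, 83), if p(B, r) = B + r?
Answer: -208082676/11423 ≈ -18216.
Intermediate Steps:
w = -207431565/11423 (w = 2616*(-1/22846) - 18159 = -1308/11423 - 18159 = -207431565/11423 ≈ -18159.)
w - p(-26, 83) = -207431565/11423 - (-26 + 83) = -207431565/11423 - 1*57 = -207431565/11423 - 57 = -208082676/11423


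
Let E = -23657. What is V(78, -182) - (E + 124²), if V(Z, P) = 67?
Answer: 8348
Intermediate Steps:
V(78, -182) - (E + 124²) = 67 - (-23657 + 124²) = 67 - (-23657 + 15376) = 67 - 1*(-8281) = 67 + 8281 = 8348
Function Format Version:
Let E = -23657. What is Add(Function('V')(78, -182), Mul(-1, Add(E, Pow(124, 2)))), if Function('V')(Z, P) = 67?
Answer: 8348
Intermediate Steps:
Add(Function('V')(78, -182), Mul(-1, Add(E, Pow(124, 2)))) = Add(67, Mul(-1, Add(-23657, Pow(124, 2)))) = Add(67, Mul(-1, Add(-23657, 15376))) = Add(67, Mul(-1, -8281)) = Add(67, 8281) = 8348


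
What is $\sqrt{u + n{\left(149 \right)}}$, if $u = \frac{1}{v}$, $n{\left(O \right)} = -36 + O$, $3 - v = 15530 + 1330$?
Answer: $\frac{2 \sqrt{891941330}}{5619} \approx 10.63$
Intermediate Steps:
$v = -16857$ ($v = 3 - \left(15530 + 1330\right) = 3 - 16860 = -16857$)
$u = - \frac{1}{16857}$ ($u = \frac{1}{-16857} = - \frac{1}{16857} \approx -5.9323 \cdot 10^{-5}$)
$\sqrt{u + n{\left(149 \right)}} = \sqrt{- \frac{1}{16857} + \left(-36 + 149\right)} = \sqrt{- \frac{1}{16857} + 113} = \sqrt{\frac{1904840}{16857}} = \frac{2 \sqrt{891941330}}{5619}$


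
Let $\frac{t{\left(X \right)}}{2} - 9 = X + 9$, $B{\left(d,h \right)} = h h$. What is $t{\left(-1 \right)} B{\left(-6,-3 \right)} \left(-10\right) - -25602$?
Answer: $22542$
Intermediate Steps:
$B{\left(d,h \right)} = h^{2}$
$t{\left(X \right)} = 36 + 2 X$ ($t{\left(X \right)} = 18 + 2 \left(X + 9\right) = 18 + 2 \left(9 + X\right) = 18 + \left(18 + 2 X\right) = 36 + 2 X$)
$t{\left(-1 \right)} B{\left(-6,-3 \right)} \left(-10\right) - -25602 = \left(36 + 2 \left(-1\right)\right) \left(-3\right)^{2} \left(-10\right) - -25602 = \left(36 - 2\right) 9 \left(-10\right) + 25602 = 34 \cdot 9 \left(-10\right) + 25602 = 306 \left(-10\right) + 25602 = -3060 + 25602 = 22542$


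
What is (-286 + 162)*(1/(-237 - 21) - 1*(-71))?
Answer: -1135654/129 ≈ -8803.5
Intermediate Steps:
(-286 + 162)*(1/(-237 - 21) - 1*(-71)) = -124*(1/(-258) + 71) = -124*(-1/258 + 71) = -124*18317/258 = -1135654/129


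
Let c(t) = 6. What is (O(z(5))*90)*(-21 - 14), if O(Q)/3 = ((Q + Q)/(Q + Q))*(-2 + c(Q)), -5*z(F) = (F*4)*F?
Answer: -37800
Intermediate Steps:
z(F) = -4*F²/5 (z(F) = -F*4*F/5 = -4*F*F/5 = -4*F²/5)
O(Q) = 12 (O(Q) = 3*(((Q + Q)/(Q + Q))*(-2 + 6)) = 3*(((2*Q)/((2*Q)))*4) = 3*(((2*Q)*(1/(2*Q)))*4) = 3*(1*4) = 3*4 = 12)
(O(z(5))*90)*(-21 - 14) = (12*90)*(-21 - 14) = 1080*(-35) = -37800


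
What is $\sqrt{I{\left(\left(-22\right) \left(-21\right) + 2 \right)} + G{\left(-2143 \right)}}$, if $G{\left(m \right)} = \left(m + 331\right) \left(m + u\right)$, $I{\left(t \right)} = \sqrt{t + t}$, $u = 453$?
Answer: $2 \sqrt{765570 + \sqrt{58}} \approx 1749.9$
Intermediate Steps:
$I{\left(t \right)} = \sqrt{2} \sqrt{t}$ ($I{\left(t \right)} = \sqrt{2 t} = \sqrt{2} \sqrt{t}$)
$G{\left(m \right)} = \left(331 + m\right) \left(453 + m\right)$ ($G{\left(m \right)} = \left(m + 331\right) \left(m + 453\right) = \left(331 + m\right) \left(453 + m\right)$)
$\sqrt{I{\left(\left(-22\right) \left(-21\right) + 2 \right)} + G{\left(-2143 \right)}} = \sqrt{\sqrt{2} \sqrt{\left(-22\right) \left(-21\right) + 2} + \left(149943 + \left(-2143\right)^{2} + 784 \left(-2143\right)\right)} = \sqrt{\sqrt{2} \sqrt{462 + 2} + \left(149943 + 4592449 - 1680112\right)} = \sqrt{\sqrt{2} \sqrt{464} + 3062280} = \sqrt{\sqrt{2} \cdot 4 \sqrt{29} + 3062280} = \sqrt{4 \sqrt{58} + 3062280} = \sqrt{3062280 + 4 \sqrt{58}}$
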